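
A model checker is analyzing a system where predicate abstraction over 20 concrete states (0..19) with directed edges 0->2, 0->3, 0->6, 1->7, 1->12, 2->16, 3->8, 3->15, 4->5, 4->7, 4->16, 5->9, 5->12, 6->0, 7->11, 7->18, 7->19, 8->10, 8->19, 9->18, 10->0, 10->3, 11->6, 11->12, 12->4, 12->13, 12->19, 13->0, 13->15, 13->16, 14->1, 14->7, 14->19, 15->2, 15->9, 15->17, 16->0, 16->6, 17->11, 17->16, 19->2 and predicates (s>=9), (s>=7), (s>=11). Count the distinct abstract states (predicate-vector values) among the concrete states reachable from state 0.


BFS from 0:
Concrete reachable: {0, 2, 3, 4, 5, 6, 7, 8, 9, 10, 11, 12, 13, 15, 16, 17, 18, 19}
Abstract via predicates (s>=9), (s>=7), (s>=11):
  (0,0,0) <- {0, 2, 3, 4, 5, 6}
  (0,1,0) <- {7, 8}
  (1,1,0) <- {9, 10}
  (1,1,1) <- {11, 12, 13, 15, 16, 17, 18, 19}
Distinct abstract states = 4

4


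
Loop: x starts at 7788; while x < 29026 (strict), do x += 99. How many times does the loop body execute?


Step 1: x goes from 7788 toward 29026 by 99; the body runs while x<29026, so iterations = ceil((bound-start)/step)
Step 2: Distance=21238
Step 3: ceil(21238/99)=215

215


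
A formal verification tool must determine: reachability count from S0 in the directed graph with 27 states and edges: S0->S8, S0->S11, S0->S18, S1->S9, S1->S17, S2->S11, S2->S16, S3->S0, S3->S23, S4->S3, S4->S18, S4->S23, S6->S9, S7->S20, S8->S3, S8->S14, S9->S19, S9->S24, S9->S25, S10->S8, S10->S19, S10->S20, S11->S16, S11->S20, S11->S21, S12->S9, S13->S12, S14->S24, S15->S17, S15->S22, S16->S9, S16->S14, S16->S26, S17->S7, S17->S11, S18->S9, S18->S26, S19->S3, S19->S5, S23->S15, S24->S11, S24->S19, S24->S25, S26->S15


BFS from S0:
  layer 0: {S0}
  layer 1: {S8, S11, S18}
  layer 2: {S3, S9, S14, S16, S20, S21, S26}
  layer 3: {S15, S19, S23, S24, S25}
  layer 4: {S5, S17, S22}
  layer 5: {S7}
Reachable set: {S0, S3, S5, S7, S8, S9, S11, S14, S15, S16, S17, S18, S19, S20, S21, S22, S23, S24, S25, S26}
Count = 20

20


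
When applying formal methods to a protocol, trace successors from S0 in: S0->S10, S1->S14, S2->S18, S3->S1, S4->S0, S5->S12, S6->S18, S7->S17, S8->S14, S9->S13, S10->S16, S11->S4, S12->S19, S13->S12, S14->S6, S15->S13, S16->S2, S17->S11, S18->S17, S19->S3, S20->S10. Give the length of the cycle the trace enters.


Trace from S0 until a state repeats:
  S0 -> S10 -> S16 -> S2 -> S18 -> S17 -> S11 -> S4 -> S0
S0 first seen at step 0, revisited at step 8.
Cycle length = 8 - 0 = 8

8


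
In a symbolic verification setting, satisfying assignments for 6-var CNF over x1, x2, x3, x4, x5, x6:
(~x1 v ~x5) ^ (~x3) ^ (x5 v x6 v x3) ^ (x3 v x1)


CNF with 4 clauses over 6 vars (64 assignments).
An assignment satisfies CNF iff every clause has >=1 true literal.
Check each row (bits = x1,x2,x3,x4,x5,x6; clause T/F shown):
  row 0 [000000]: clauses=TTFF -> 0
  row 1 [000001]: clauses=TTTF -> 0
  row 2 [000010]: clauses=TTTF -> 0
  row 3 [000011]: clauses=TTTF -> 0
  row 4 [000100]: clauses=TTFF -> 0
  (every remaining row is evaluated the same way; all 64 results are listed next)
Full result column, 8 rows per line (x1,x2,x3 fixed per line; x4,x5,x6 runs 000..111 left to right):
  rows 0-7 [x1,x2,x3=000]: 00000000  (ones: 0)
  rows 8-15 [x1,x2,x3=001]: 00000000  (ones: 0)
  rows 16-23 [x1,x2,x3=010]: 00000000  (ones: 0)
  rows 24-31 [x1,x2,x3=011]: 00000000  (ones: 0)
  rows 32-39 [x1,x2,x3=100]: 01000100  (ones: 2)
  rows 40-47 [x1,x2,x3=101]: 00000000  (ones: 0)
  rows 48-55 [x1,x2,x3=110]: 01000100  (ones: 2)
  rows 56-63 [x1,x2,x3=111]: 00000000  (ones: 0)
Satisfying assignments = 0+0+0+0+2+0+2+0 = 4

4


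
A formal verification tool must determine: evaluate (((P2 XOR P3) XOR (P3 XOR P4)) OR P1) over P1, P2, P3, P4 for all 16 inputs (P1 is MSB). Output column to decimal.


Formula: (((P2 XOR P3) XOR (P3 XOR P4)) OR P1) over P1, P2, P3, P4 (16 rows)
Evaluate each row (bits = P1,P2,P3,P4, MSB first):
  row 0 [0000]: (((0 XOR 0) XOR (0 XOR 0)) OR 0) -> 0
  row 1 [0001]: (((0 XOR 0) XOR (0 XOR 1)) OR 0) -> 1
  row 2 [0010]: (((0 XOR 1) XOR (1 XOR 0)) OR 0) -> 0
  row 3 [0011]: (((0 XOR 1) XOR (1 XOR 1)) OR 0) -> 1
  row 4 [0100]: (((1 XOR 0) XOR (0 XOR 0)) OR 0) -> 1
  row 5 [0101]: (((1 XOR 0) XOR (0 XOR 1)) OR 0) -> 0
  row 6 [0110]: (((1 XOR 1) XOR (1 XOR 0)) OR 0) -> 1
  row 7 [0111]: (((1 XOR 1) XOR (1 XOR 1)) OR 0) -> 0
  row 8 [1000]: (((0 XOR 0) XOR (0 XOR 0)) OR 1) -> 1
  row 9 [1001]: (((0 XOR 0) XOR (0 XOR 1)) OR 1) -> 1
  row 10 [1010]: (((0 XOR 1) XOR (1 XOR 0)) OR 1) -> 1
  row 11 [1011]: (((0 XOR 1) XOR (1 XOR 1)) OR 1) -> 1
  row 12 [1100]: (((1 XOR 0) XOR (0 XOR 0)) OR 1) -> 1
  row 13 [1101]: (((1 XOR 0) XOR (0 XOR 1)) OR 1) -> 1
  row 14 [1110]: (((1 XOR 1) XOR (1 XOR 0)) OR 1) -> 1
  row 15 [1111]: (((1 XOR 1) XOR (1 XOR 1)) OR 1) -> 1
Full result column, 4 rows per line (P1,P2 fixed per line; P3,P4 runs 00..11 left to right):
  rows 0-3 [P1,P2=00]: 0101  = hex 5
  rows 4-7 [P1,P2=01]: 1010  = hex A
  rows 8-11 [P1,P2=10]: 1111  = hex F
  rows 12-15 [P1,P2=11]: 1111  = hex F
Output column (row 0 .. row 15) = 0101101011111111
Output column grouped in 4s = 0101 1010 1111 1111 = 0x5AFF
Convert to decimal digit by digit (value = value*16 + digit):
  5 -> 5
  5*16 + 10 (A) = 90
  90*16 + 15 (F) = 1455
  1455*16 + 15 (F) = 23295
Decimal = 23295

23295


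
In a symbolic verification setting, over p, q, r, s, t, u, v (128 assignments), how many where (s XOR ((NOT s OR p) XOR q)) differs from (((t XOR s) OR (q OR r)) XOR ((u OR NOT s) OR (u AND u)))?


F1 = (s XOR ((NOT s OR p) XOR q))
F2 = (((t XOR s) OR (q OR r)) XOR ((u OR NOT s) OR (u AND u)))
Evaluate both on each of 128 rows (bits = p,q,r,s,t,u,v):
  row 0 [0000000]: F1=1 F2=1 -> 0
  row 1 [0000001]: F1=1 F2=1 -> 0
  row 2 [0000010]: F1=1 F2=1 -> 0
  row 3 [0000011]: F1=1 F2=1 -> 0
  row 4 [0000100]: F1=1 F2=0 (differ) -> 1
  (every remaining row is evaluated the same way; all 128 results are listed next)
Full result column, 8 rows per line (p,q,r,s fixed per line; t,u,v runs 000..111 left to right):
  rows 0-7 [p,q,r,s=0000]: 00001111  (ones: 4)
  rows 8-15 [p,q,r,s=0001]: 00111100  (ones: 4)
  rows 16-23 [p,q,r,s=0010]: 11111111  (ones: 8)
  rows 24-31 [p,q,r,s=0011]: 00110011  (ones: 4)
  rows 32-39 [p,q,r,s=0100]: 00000000  (ones: 0)
  rows 40-47 [p,q,r,s=0101]: 11001100  (ones: 4)
  rows 48-55 [p,q,r,s=0110]: 00000000  (ones: 0)
  rows 56-63 [p,q,r,s=0111]: 11001100  (ones: 4)
  rows 64-71 [p,q,r,s=1000]: 00001111  (ones: 4)
  rows 72-79 [p,q,r,s=1001]: 11000011  (ones: 4)
  rows 80-87 [p,q,r,s=1010]: 11111111  (ones: 8)
  rows 88-95 [p,q,r,s=1011]: 11001100  (ones: 4)
  rows 96-103 [p,q,r,s=1100]: 00000000  (ones: 0)
  rows 104-111 [p,q,r,s=1101]: 00110011  (ones: 4)
  rows 112-119 [p,q,r,s=1110]: 00000000  (ones: 0)
  rows 120-127 [p,q,r,s=1111]: 00110011  (ones: 4)
Disagreements = 4+4+8+4+0+4+0+4+4+4+8+4+0+4+0+4 = 56

56


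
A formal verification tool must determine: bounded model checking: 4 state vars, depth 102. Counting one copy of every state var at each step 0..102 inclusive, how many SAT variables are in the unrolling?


BMC unrolls to depth k, creating one copy of each state var for steps 0..k.
Step count = 102 + 1 = 103 (steps 0 through 102)
Vars per step = 4
Total = 4 * 103 = 412

412


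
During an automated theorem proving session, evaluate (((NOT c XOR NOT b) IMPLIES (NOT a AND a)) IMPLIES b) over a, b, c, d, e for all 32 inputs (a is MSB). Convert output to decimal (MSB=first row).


Formula: (((NOT c XOR NOT b) IMPLIES (NOT a AND a)) IMPLIES b) over a, b, c, d, e (32 rows)
Evaluate each row (bits = a,b,c,d,e, MSB first):
  row 0 [00000]: (((NOT 0 XOR NOT 0) IMPLIES (NOT 0 AND 0)) IMPLIES 0) -> 0
  row 1 [00001]: (((NOT 0 XOR NOT 0) IMPLIES (NOT 0 AND 0)) IMPLIES 0) -> 0
  row 2 [00010]: (((NOT 0 XOR NOT 0) IMPLIES (NOT 0 AND 0)) IMPLIES 0) -> 0
  row 3 [00011]: (((NOT 0 XOR NOT 0) IMPLIES (NOT 0 AND 0)) IMPLIES 0) -> 0
  row 4 [00100]: (((NOT 1 XOR NOT 0) IMPLIES (NOT 0 AND 0)) IMPLIES 0) -> 1
  row 5 [00101]: (((NOT 1 XOR NOT 0) IMPLIES (NOT 0 AND 0)) IMPLIES 0) -> 1
  row 6 [00110]: (((NOT 1 XOR NOT 0) IMPLIES (NOT 0 AND 0)) IMPLIES 0) -> 1
  row 7 [00111]: (((NOT 1 XOR NOT 0) IMPLIES (NOT 0 AND 0)) IMPLIES 0) -> 1
  row 8 [01000]: (((NOT 0 XOR NOT 1) IMPLIES (NOT 0 AND 0)) IMPLIES 1) -> 1
  row 9 [01001]: (((NOT 0 XOR NOT 1) IMPLIES (NOT 0 AND 0)) IMPLIES 1) -> 1
  row 10 [01010]: (((NOT 0 XOR NOT 1) IMPLIES (NOT 0 AND 0)) IMPLIES 1) -> 1
  row 11 [01011]: (((NOT 0 XOR NOT 1) IMPLIES (NOT 0 AND 0)) IMPLIES 1) -> 1
  row 12 [01100]: (((NOT 1 XOR NOT 1) IMPLIES (NOT 0 AND 0)) IMPLIES 1) -> 1
  row 13 [01101]: (((NOT 1 XOR NOT 1) IMPLIES (NOT 0 AND 0)) IMPLIES 1) -> 1
  row 14 [01110]: (((NOT 1 XOR NOT 1) IMPLIES (NOT 0 AND 0)) IMPLIES 1) -> 1
  row 15 [01111]: (((NOT 1 XOR NOT 1) IMPLIES (NOT 0 AND 0)) IMPLIES 1) -> 1
  row 16 [10000]: (((NOT 0 XOR NOT 0) IMPLIES (NOT 1 AND 1)) IMPLIES 0) -> 0
  row 17 [10001]: (((NOT 0 XOR NOT 0) IMPLIES (NOT 1 AND 1)) IMPLIES 0) -> 0
  row 18 [10010]: (((NOT 0 XOR NOT 0) IMPLIES (NOT 1 AND 1)) IMPLIES 0) -> 0
  row 19 [10011]: (((NOT 0 XOR NOT 0) IMPLIES (NOT 1 AND 1)) IMPLIES 0) -> 0
  row 20 [10100]: (((NOT 1 XOR NOT 0) IMPLIES (NOT 1 AND 1)) IMPLIES 0) -> 1
  row 21 [10101]: (((NOT 1 XOR NOT 0) IMPLIES (NOT 1 AND 1)) IMPLIES 0) -> 1
  row 22 [10110]: (((NOT 1 XOR NOT 0) IMPLIES (NOT 1 AND 1)) IMPLIES 0) -> 1
  row 23 [10111]: (((NOT 1 XOR NOT 0) IMPLIES (NOT 1 AND 1)) IMPLIES 0) -> 1
  row 24 [11000]: (((NOT 0 XOR NOT 1) IMPLIES (NOT 1 AND 1)) IMPLIES 1) -> 1
  row 25 [11001]: (((NOT 0 XOR NOT 1) IMPLIES (NOT 1 AND 1)) IMPLIES 1) -> 1
  row 26 [11010]: (((NOT 0 XOR NOT 1) IMPLIES (NOT 1 AND 1)) IMPLIES 1) -> 1
  row 27 [11011]: (((NOT 0 XOR NOT 1) IMPLIES (NOT 1 AND 1)) IMPLIES 1) -> 1
  row 28 [11100]: (((NOT 1 XOR NOT 1) IMPLIES (NOT 1 AND 1)) IMPLIES 1) -> 1
  row 29 [11101]: (((NOT 1 XOR NOT 1) IMPLIES (NOT 1 AND 1)) IMPLIES 1) -> 1
  row 30 [11110]: (((NOT 1 XOR NOT 1) IMPLIES (NOT 1 AND 1)) IMPLIES 1) -> 1
  row 31 [11111]: (((NOT 1 XOR NOT 1) IMPLIES (NOT 1 AND 1)) IMPLIES 1) -> 1
Full result column, 4 rows per line (a,b,c fixed per line; d,e runs 00..11 left to right):
  rows 0-3 [a,b,c=000]: 0000  = hex 0
  rows 4-7 [a,b,c=001]: 1111  = hex F
  rows 8-11 [a,b,c=010]: 1111  = hex F
  rows 12-15 [a,b,c=011]: 1111  = hex F
  rows 16-19 [a,b,c=100]: 0000  = hex 0
  rows 20-23 [a,b,c=101]: 1111  = hex F
  rows 24-27 [a,b,c=110]: 1111  = hex F
  rows 28-31 [a,b,c=111]: 1111  = hex F
Output column (row 0 .. row 31) = 00001111111111110000111111111111
Output column grouped in 4s = 0000 1111 1111 1111 0000 1111 1111 1111 = 0x0FFF0FFF
Convert to decimal digit by digit (value = value*16 + digit):
  0 -> 0
  0*16 + 15 (F) = 15
  15*16 + 15 (F) = 255
  255*16 + 15 (F) = 4095
  4095*16 + 0 = 65520
  65520*16 + 15 (F) = 1048335
  1048335*16 + 15 (F) = 16773375
  16773375*16 + 15 (F) = 268374015
Decimal = 268374015

268374015


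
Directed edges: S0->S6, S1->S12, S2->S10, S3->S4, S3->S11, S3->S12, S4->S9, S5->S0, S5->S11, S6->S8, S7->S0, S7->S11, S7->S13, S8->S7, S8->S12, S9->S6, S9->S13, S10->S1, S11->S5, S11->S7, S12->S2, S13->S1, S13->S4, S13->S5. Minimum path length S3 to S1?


BFS layer-by-layer from S3:
  dist 0: {S3}
  dist 1: {S4, S11, S12}
  dist 2: {S2, S5, S7, S9}
  dist 3: {S0, S6, S10, S13}
  dist 4: {S1, S8}
  -> S1 reached at distance 4
Shortest path length = 4

4


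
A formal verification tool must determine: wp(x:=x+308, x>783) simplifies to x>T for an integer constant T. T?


Formula: wp(x:=E, P) = P[E/x] (substitute E for x in postcondition)
Step 1: Postcondition: x>783
Step 2: Substitute x+308 for x: x+308>783
Step 3: Solve for x: x > 783-308 = 475

475


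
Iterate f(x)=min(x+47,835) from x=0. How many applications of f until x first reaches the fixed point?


Step 1: x=0, cap=835, increment=47
Step 2: x grows by 47 each step until capped at 835; fixed point is x=835
Step 3: iterations = ceil(835/47) = 18

18


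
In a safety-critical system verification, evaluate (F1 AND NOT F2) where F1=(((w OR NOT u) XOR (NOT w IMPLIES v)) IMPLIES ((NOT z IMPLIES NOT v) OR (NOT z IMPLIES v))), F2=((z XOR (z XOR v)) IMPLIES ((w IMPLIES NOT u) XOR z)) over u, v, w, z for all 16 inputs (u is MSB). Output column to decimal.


F1 = (((w OR NOT u) XOR (NOT w IMPLIES v)) IMPLIES ((NOT z IMPLIES NOT v) OR (NOT z IMPLIES v)))
F2 = ((z XOR (z XOR v)) IMPLIES ((w IMPLIES NOT u) XOR z))
Counterexample to F1=>F2 is where F1=1 and F2=0.
Evaluate each row (bits = u,v,w,z, MSB first):
  row 0 [0000]: F1=1 F2=1 -> F1&~F2 -> 0
  row 1 [0001]: F1=1 F2=1 -> F1&~F2 -> 0
  row 2 [0010]: F1=1 F2=1 -> F1&~F2 -> 0
  row 3 [0011]: F1=1 F2=1 -> F1&~F2 -> 0
  row 4 [0100]: F1=1 F2=1 -> F1&~F2 -> 0
  row 5 [0101]: F1=1 F2=0 -> F1&~F2 -> 1
  row 6 [0110]: F1=1 F2=1 -> F1&~F2 -> 0
  row 7 [0111]: F1=1 F2=0 -> F1&~F2 -> 1
  row 8 [1000]: F1=1 F2=1 -> F1&~F2 -> 0
  row 9 [1001]: F1=1 F2=1 -> F1&~F2 -> 0
  row 10 [1010]: F1=1 F2=1 -> F1&~F2 -> 0
  row 11 [1011]: F1=1 F2=1 -> F1&~F2 -> 0
  row 12 [1100]: F1=1 F2=1 -> F1&~F2 -> 0
  row 13 [1101]: F1=1 F2=0 -> F1&~F2 -> 1
  row 14 [1110]: F1=1 F2=0 -> F1&~F2 -> 1
  row 15 [1111]: F1=1 F2=1 -> F1&~F2 -> 0
Full result column, 4 rows per line (u,v fixed per line; w,z runs 00..11 left to right):
  rows 0-3 [u,v=00]: 0000  = hex 0
  rows 4-7 [u,v=01]: 0101  = hex 5
  rows 8-11 [u,v=10]: 0000  = hex 0
  rows 12-15 [u,v=11]: 0110  = hex 6
Counterexample vector (row 0 .. row 15) = 0000010100000110
Output column grouped in 4s = 0000 0101 0000 0110 = 0x0506
Convert to decimal digit by digit (value = value*16 + digit):
  0 -> 0
  0*16 + 5 = 5
  5*16 + 0 = 80
  80*16 + 6 = 1286
Decimal = 1286

1286


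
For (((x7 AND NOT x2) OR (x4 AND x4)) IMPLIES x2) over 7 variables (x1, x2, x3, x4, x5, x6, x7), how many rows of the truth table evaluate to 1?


Formula: (((x7 AND NOT x2) OR (x4 AND x4)) IMPLIES x2) over 7 vars (128 rows)
Evaluate each row (x1, x2, x3, x4, x5, x6, x7 as bits, MSB first):
  row 0 [0000000]: (((0 AND NOT 0) OR (0 AND 0)) IMPLIES 0) -> 1
  row 1 [0000001]: (((1 AND NOT 0) OR (0 AND 0)) IMPLIES 0) -> 0
  row 2 [0000010]: (((0 AND NOT 0) OR (0 AND 0)) IMPLIES 0) -> 1
  row 3 [0000011]: (((1 AND NOT 0) OR (0 AND 0)) IMPLIES 0) -> 0
  row 4 [0000100]: (((0 AND NOT 0) OR (0 AND 0)) IMPLIES 0) -> 1
  (every remaining row is evaluated the same way; all 128 results are listed next)
Full result column, 8 rows per line (x1,x2,x3,x4 fixed per line; x5,x6,x7 runs 000..111 left to right):
  rows 0-7 [x1,x2,x3,x4=0000]: 10101010  (ones: 4)
  rows 8-15 [x1,x2,x3,x4=0001]: 00000000  (ones: 0)
  rows 16-23 [x1,x2,x3,x4=0010]: 10101010  (ones: 4)
  rows 24-31 [x1,x2,x3,x4=0011]: 00000000  (ones: 0)
  rows 32-39 [x1,x2,x3,x4=0100]: 11111111  (ones: 8)
  rows 40-47 [x1,x2,x3,x4=0101]: 11111111  (ones: 8)
  rows 48-55 [x1,x2,x3,x4=0110]: 11111111  (ones: 8)
  rows 56-63 [x1,x2,x3,x4=0111]: 11111111  (ones: 8)
  rows 64-71 [x1,x2,x3,x4=1000]: 10101010  (ones: 4)
  rows 72-79 [x1,x2,x3,x4=1001]: 00000000  (ones: 0)
  rows 80-87 [x1,x2,x3,x4=1010]: 10101010  (ones: 4)
  rows 88-95 [x1,x2,x3,x4=1011]: 00000000  (ones: 0)
  rows 96-103 [x1,x2,x3,x4=1100]: 11111111  (ones: 8)
  rows 104-111 [x1,x2,x3,x4=1101]: 11111111  (ones: 8)
  rows 112-119 [x1,x2,x3,x4=1110]: 11111111  (ones: 8)
  rows 120-127 [x1,x2,x3,x4=1111]: 11111111  (ones: 8)
Count of 1-rows = 4+0+4+0+8+8+8+8+4+0+4+0+8+8+8+8 = 80

80


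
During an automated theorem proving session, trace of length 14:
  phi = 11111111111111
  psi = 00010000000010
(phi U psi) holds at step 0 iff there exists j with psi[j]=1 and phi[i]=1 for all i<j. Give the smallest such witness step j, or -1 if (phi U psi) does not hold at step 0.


(phi U psi) at 0: need smallest j with psi[j]=1 and phi[i]=1 for all i in [0,j).
Scan from step 0:
  step 0: phi=1, psi=0 -> continue
  step 1: phi=1, psi=0 -> continue
  step 2: phi=1, psi=0 -> continue
  step 3: psi=1 and phi held for [0,3) -> witness found
Witness step = 3

3


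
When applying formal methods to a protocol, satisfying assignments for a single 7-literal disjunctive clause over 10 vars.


Step 1: Total=2^10=1024
Step 2: Unsat when all 7 false: 2^3=8
Step 3: Sat=1024-8=1016

1016


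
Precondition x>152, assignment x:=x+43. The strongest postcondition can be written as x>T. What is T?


Formula: sp(P, x:=E) = exists old_x. (x = E[old_x/x]) AND P[old_x/x] (old_x is the value of x before the assignment; eliminate old_x by solving x = E[old_x/x] for old_x)
Step 1: Precondition P: x>152, i.e. old_x > 152
Step 2: Assignment gives x = old_x + 43, so old_x = x - 43
Step 3: Substitute into P: x - 43 > 152
Step 4: Simplify: x > 152+43 = 195

195


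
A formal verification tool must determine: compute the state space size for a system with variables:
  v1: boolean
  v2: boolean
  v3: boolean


State space = product of domain sizes of all variables.
Domain sizes:
  v1 (boolean): 2
  v2 (boolean): 2
  v3 (boolean): 2
Product = 2 * 2 * 2 = 8

8


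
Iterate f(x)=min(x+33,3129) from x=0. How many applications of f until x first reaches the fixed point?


Step 1: x=0, cap=3129, increment=33
Step 2: x grows by 33 each step until capped at 3129; fixed point is x=3129
Step 3: iterations = ceil(3129/33) = 95

95


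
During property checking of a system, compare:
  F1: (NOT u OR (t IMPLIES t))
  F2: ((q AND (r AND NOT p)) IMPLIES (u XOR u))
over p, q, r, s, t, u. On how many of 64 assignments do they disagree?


F1 = (NOT u OR (t IMPLIES t))
F2 = ((q AND (r AND NOT p)) IMPLIES (u XOR u))
Evaluate both on each of 64 rows (bits = p,q,r,s,t,u):
  row 0 [000000]: F1=1 F2=1 -> 0
  row 1 [000001]: F1=1 F2=1 -> 0
  row 2 [000010]: F1=1 F2=1 -> 0
  row 3 [000011]: F1=1 F2=1 -> 0
  row 4 [000100]: F1=1 F2=1 -> 0
  (every remaining row is evaluated the same way; all 64 results are listed next)
Full result column, 8 rows per line (p,q,r fixed per line; s,t,u runs 000..111 left to right):
  rows 0-7 [p,q,r=000]: 00000000  (ones: 0)
  rows 8-15 [p,q,r=001]: 00000000  (ones: 0)
  rows 16-23 [p,q,r=010]: 00000000  (ones: 0)
  rows 24-31 [p,q,r=011]: 11111111  (ones: 8)
  rows 32-39 [p,q,r=100]: 00000000  (ones: 0)
  rows 40-47 [p,q,r=101]: 00000000  (ones: 0)
  rows 48-55 [p,q,r=110]: 00000000  (ones: 0)
  rows 56-63 [p,q,r=111]: 00000000  (ones: 0)
Disagreements = 0+0+0+8+0+0+0+0 = 8

8


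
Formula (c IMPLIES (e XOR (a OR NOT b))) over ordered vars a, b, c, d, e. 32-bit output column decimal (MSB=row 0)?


Formula: (c IMPLIES (e XOR (a OR NOT b))) over a, b, c, d, e (32 rows)
Evaluate each row (bits = a,b,c,d,e, MSB first):
  row 0 [00000]: (0 IMPLIES (0 XOR (0 OR NOT 0))) -> 1
  row 1 [00001]: (0 IMPLIES (1 XOR (0 OR NOT 0))) -> 1
  row 2 [00010]: (0 IMPLIES (0 XOR (0 OR NOT 0))) -> 1
  row 3 [00011]: (0 IMPLIES (1 XOR (0 OR NOT 0))) -> 1
  row 4 [00100]: (1 IMPLIES (0 XOR (0 OR NOT 0))) -> 1
  row 5 [00101]: (1 IMPLIES (1 XOR (0 OR NOT 0))) -> 0
  row 6 [00110]: (1 IMPLIES (0 XOR (0 OR NOT 0))) -> 1
  row 7 [00111]: (1 IMPLIES (1 XOR (0 OR NOT 0))) -> 0
  row 8 [01000]: (0 IMPLIES (0 XOR (0 OR NOT 1))) -> 1
  row 9 [01001]: (0 IMPLIES (1 XOR (0 OR NOT 1))) -> 1
  row 10 [01010]: (0 IMPLIES (0 XOR (0 OR NOT 1))) -> 1
  row 11 [01011]: (0 IMPLIES (1 XOR (0 OR NOT 1))) -> 1
  row 12 [01100]: (1 IMPLIES (0 XOR (0 OR NOT 1))) -> 0
  row 13 [01101]: (1 IMPLIES (1 XOR (0 OR NOT 1))) -> 1
  row 14 [01110]: (1 IMPLIES (0 XOR (0 OR NOT 1))) -> 0
  row 15 [01111]: (1 IMPLIES (1 XOR (0 OR NOT 1))) -> 1
  row 16 [10000]: (0 IMPLIES (0 XOR (1 OR NOT 0))) -> 1
  row 17 [10001]: (0 IMPLIES (1 XOR (1 OR NOT 0))) -> 1
  row 18 [10010]: (0 IMPLIES (0 XOR (1 OR NOT 0))) -> 1
  row 19 [10011]: (0 IMPLIES (1 XOR (1 OR NOT 0))) -> 1
  row 20 [10100]: (1 IMPLIES (0 XOR (1 OR NOT 0))) -> 1
  row 21 [10101]: (1 IMPLIES (1 XOR (1 OR NOT 0))) -> 0
  row 22 [10110]: (1 IMPLIES (0 XOR (1 OR NOT 0))) -> 1
  row 23 [10111]: (1 IMPLIES (1 XOR (1 OR NOT 0))) -> 0
  row 24 [11000]: (0 IMPLIES (0 XOR (1 OR NOT 1))) -> 1
  row 25 [11001]: (0 IMPLIES (1 XOR (1 OR NOT 1))) -> 1
  row 26 [11010]: (0 IMPLIES (0 XOR (1 OR NOT 1))) -> 1
  row 27 [11011]: (0 IMPLIES (1 XOR (1 OR NOT 1))) -> 1
  row 28 [11100]: (1 IMPLIES (0 XOR (1 OR NOT 1))) -> 1
  row 29 [11101]: (1 IMPLIES (1 XOR (1 OR NOT 1))) -> 0
  row 30 [11110]: (1 IMPLIES (0 XOR (1 OR NOT 1))) -> 1
  row 31 [11111]: (1 IMPLIES (1 XOR (1 OR NOT 1))) -> 0
Full result column, 4 rows per line (a,b,c fixed per line; d,e runs 00..11 left to right):
  rows 0-3 [a,b,c=000]: 1111  = hex F
  rows 4-7 [a,b,c=001]: 1010  = hex A
  rows 8-11 [a,b,c=010]: 1111  = hex F
  rows 12-15 [a,b,c=011]: 0101  = hex 5
  rows 16-19 [a,b,c=100]: 1111  = hex F
  rows 20-23 [a,b,c=101]: 1010  = hex A
  rows 24-27 [a,b,c=110]: 1111  = hex F
  rows 28-31 [a,b,c=111]: 1010  = hex A
Output column (row 0 .. row 31) = 11111010111101011111101011111010
Output column grouped in 4s = 1111 1010 1111 0101 1111 1010 1111 1010 = 0xFAF5FAFA
Convert to decimal digit by digit (value = value*16 + digit):
  F -> 15
  15*16 + 10 (A) = 250
  250*16 + 15 (F) = 4015
  4015*16 + 5 = 64245
  64245*16 + 15 (F) = 1027935
  1027935*16 + 10 (A) = 16446970
  16446970*16 + 15 (F) = 263151535
  263151535*16 + 10 (A) = 4210424570
Decimal = 4210424570

4210424570


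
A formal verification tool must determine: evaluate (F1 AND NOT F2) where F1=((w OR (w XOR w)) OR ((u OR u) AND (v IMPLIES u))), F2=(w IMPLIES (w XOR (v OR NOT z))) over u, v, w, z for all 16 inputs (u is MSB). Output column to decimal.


F1 = ((w OR (w XOR w)) OR ((u OR u) AND (v IMPLIES u)))
F2 = (w IMPLIES (w XOR (v OR NOT z)))
Counterexample to F1=>F2 is where F1=1 and F2=0.
Evaluate each row (bits = u,v,w,z, MSB first):
  row 0 [0000]: F1=0 F2=1 -> F1&~F2 -> 0
  row 1 [0001]: F1=0 F2=1 -> F1&~F2 -> 0
  row 2 [0010]: F1=1 F2=0 -> F1&~F2 -> 1
  row 3 [0011]: F1=1 F2=1 -> F1&~F2 -> 0
  row 4 [0100]: F1=0 F2=1 -> F1&~F2 -> 0
  row 5 [0101]: F1=0 F2=1 -> F1&~F2 -> 0
  row 6 [0110]: F1=1 F2=0 -> F1&~F2 -> 1
  row 7 [0111]: F1=1 F2=0 -> F1&~F2 -> 1
  row 8 [1000]: F1=1 F2=1 -> F1&~F2 -> 0
  row 9 [1001]: F1=1 F2=1 -> F1&~F2 -> 0
  row 10 [1010]: F1=1 F2=0 -> F1&~F2 -> 1
  row 11 [1011]: F1=1 F2=1 -> F1&~F2 -> 0
  row 12 [1100]: F1=1 F2=1 -> F1&~F2 -> 0
  row 13 [1101]: F1=1 F2=1 -> F1&~F2 -> 0
  row 14 [1110]: F1=1 F2=0 -> F1&~F2 -> 1
  row 15 [1111]: F1=1 F2=0 -> F1&~F2 -> 1
Full result column, 4 rows per line (u,v fixed per line; w,z runs 00..11 left to right):
  rows 0-3 [u,v=00]: 0010  = hex 2
  rows 4-7 [u,v=01]: 0011  = hex 3
  rows 8-11 [u,v=10]: 0010  = hex 2
  rows 12-15 [u,v=11]: 0011  = hex 3
Counterexample vector (row 0 .. row 15) = 0010001100100011
Output column grouped in 4s = 0010 0011 0010 0011 = 0x2323
Convert to decimal digit by digit (value = value*16 + digit):
  2 -> 2
  2*16 + 3 = 35
  35*16 + 2 = 562
  562*16 + 3 = 8995
Decimal = 8995

8995


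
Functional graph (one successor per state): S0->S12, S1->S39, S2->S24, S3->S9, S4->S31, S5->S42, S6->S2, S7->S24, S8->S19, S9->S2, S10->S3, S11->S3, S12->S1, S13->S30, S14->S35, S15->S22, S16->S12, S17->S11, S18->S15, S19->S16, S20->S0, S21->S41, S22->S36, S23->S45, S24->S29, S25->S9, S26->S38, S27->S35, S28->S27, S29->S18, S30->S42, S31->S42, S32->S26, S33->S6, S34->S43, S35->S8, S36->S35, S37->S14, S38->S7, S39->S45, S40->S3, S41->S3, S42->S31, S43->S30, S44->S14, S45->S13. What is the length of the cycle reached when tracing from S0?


Trace from S0 until a state repeats:
  S0 -> S12 -> S1 -> S39 -> S45 -> S13 -> S30 -> S42 -> S31 -> S42
S42 first seen at step 7, revisited at step 9.
Cycle length = 9 - 7 = 2

2


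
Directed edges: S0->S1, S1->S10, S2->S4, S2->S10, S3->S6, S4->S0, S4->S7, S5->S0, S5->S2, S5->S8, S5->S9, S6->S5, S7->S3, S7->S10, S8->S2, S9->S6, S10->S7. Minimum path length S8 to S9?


BFS layer-by-layer from S8:
  dist 0: {S8}
  dist 1: {S2}
  dist 2: {S4, S10}
  dist 3: {S0, S7}
  dist 4: {S1, S3}
  dist 5: {S6}
  dist 6: {S5}
  dist 7: {S9}
  -> S9 reached at distance 7
Shortest path length = 7

7


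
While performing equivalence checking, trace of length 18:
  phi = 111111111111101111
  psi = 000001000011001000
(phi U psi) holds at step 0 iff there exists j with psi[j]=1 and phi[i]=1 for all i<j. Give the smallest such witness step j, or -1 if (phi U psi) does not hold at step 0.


(phi U psi) at 0: need smallest j with psi[j]=1 and phi[i]=1 for all i in [0,j).
Scan from step 0:
  step 0: phi=1, psi=0 -> continue
  step 1: phi=1, psi=0 -> continue
  step 2: phi=1, psi=0 -> continue
  step 3: phi=1, psi=0 -> continue
  step 5: psi=1 and phi held for [0,5) -> witness found
Witness step = 5

5


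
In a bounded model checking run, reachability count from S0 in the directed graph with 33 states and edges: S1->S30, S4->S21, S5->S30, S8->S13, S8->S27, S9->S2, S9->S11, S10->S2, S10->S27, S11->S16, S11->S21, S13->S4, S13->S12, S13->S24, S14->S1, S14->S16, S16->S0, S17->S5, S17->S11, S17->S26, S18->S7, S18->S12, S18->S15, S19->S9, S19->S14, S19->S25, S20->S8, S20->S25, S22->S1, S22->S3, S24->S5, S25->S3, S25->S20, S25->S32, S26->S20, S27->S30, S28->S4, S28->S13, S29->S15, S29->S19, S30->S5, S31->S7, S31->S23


BFS from S0:
  layer 0: {S0}
Reachable set: {S0}
Count = 1

1


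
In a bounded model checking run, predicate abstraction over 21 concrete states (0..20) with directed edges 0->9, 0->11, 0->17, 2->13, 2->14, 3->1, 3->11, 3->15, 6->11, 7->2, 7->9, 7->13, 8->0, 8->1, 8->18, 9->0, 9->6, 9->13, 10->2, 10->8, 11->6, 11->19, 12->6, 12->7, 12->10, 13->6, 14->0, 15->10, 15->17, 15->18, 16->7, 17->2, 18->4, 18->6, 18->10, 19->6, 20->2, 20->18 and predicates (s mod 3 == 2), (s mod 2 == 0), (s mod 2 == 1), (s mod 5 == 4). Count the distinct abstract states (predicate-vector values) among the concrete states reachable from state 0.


BFS from 0:
Concrete reachable: {0, 2, 6, 9, 11, 13, 14, 17, 19}
Abstract via predicates (s mod 3 == 2), (s mod 2 == 0), (s mod 2 == 1), (s mod 5 == 4):
  (0,0,1,0) <- {13}
  (0,0,1,1) <- {9, 19}
  (0,1,0,0) <- {0, 6}
  (1,0,1,0) <- {11, 17}
  (1,1,0,0) <- {2}
  (1,1,0,1) <- {14}
Distinct abstract states = 6

6


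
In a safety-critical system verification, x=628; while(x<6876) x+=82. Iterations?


Step 1: x goes from 628 toward 6876 by 82; the body runs while x<6876, so iterations = ceil((bound-start)/step)
Step 2: Distance=6248
Step 3: ceil(6248/82)=77

77


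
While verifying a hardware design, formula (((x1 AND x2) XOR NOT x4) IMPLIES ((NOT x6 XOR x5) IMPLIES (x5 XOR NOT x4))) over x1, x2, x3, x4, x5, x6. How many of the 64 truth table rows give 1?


Formula: (((x1 AND x2) XOR NOT x4) IMPLIES ((NOT x6 XOR x5) IMPLIES (x5 XOR NOT x4))) over 6 vars (64 rows)
Evaluate each row (x1, x2, x3, x4, x5, x6 as bits, MSB first):
  row 0 [000000]: (((0 AND 0) XOR NOT 0) IMPLIES ((NOT 0 XOR 0) IMPLIES (0 XOR NOT 0))) -> 1
  row 1 [000001]: (((0 AND 0) XOR NOT 0) IMPLIES ((NOT 1 XOR 0) IMPLIES (0 XOR NOT 0))) -> 1
  row 2 [000010]: (((0 AND 0) XOR NOT 0) IMPLIES ((NOT 0 XOR 1) IMPLIES (1 XOR NOT 0))) -> 1
  row 3 [000011]: (((0 AND 0) XOR NOT 0) IMPLIES ((NOT 1 XOR 1) IMPLIES (1 XOR NOT 0))) -> 0
  row 4 [000100]: (((0 AND 0) XOR NOT 1) IMPLIES ((NOT 0 XOR 0) IMPLIES (0 XOR NOT 1))) -> 1
  (every remaining row is evaluated the same way; all 64 results are listed next)
Full result column, 8 rows per line (x1,x2,x3 fixed per line; x4,x5,x6 runs 000..111 left to right):
  rows 0-7 [x1,x2,x3=000]: 11101111  (ones: 7)
  rows 8-15 [x1,x2,x3=001]: 11101111  (ones: 7)
  rows 16-23 [x1,x2,x3=010]: 11101111  (ones: 7)
  rows 24-31 [x1,x2,x3=011]: 11101111  (ones: 7)
  rows 32-39 [x1,x2,x3=100]: 11101111  (ones: 7)
  rows 40-47 [x1,x2,x3=101]: 11101111  (ones: 7)
  rows 48-55 [x1,x2,x3=110]: 11110111  (ones: 7)
  rows 56-63 [x1,x2,x3=111]: 11110111  (ones: 7)
Count of 1-rows = 7+7+7+7+7+7+7+7 = 56

56


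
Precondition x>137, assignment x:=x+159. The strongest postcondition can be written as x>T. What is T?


Formula: sp(P, x:=E) = exists old_x. (x = E[old_x/x]) AND P[old_x/x] (old_x is the value of x before the assignment; eliminate old_x by solving x = E[old_x/x] for old_x)
Step 1: Precondition P: x>137, i.e. old_x > 137
Step 2: Assignment gives x = old_x + 159, so old_x = x - 159
Step 3: Substitute into P: x - 159 > 137
Step 4: Simplify: x > 137+159 = 296

296


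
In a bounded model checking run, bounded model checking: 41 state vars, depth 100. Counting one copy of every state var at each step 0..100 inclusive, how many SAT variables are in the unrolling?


BMC unrolls to depth k, creating one copy of each state var for steps 0..k.
Step count = 100 + 1 = 101 (steps 0 through 100)
Vars per step = 41
Total = 41 * 101 = 4141

4141


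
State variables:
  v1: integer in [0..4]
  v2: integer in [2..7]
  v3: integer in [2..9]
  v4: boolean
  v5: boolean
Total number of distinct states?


State space = product of domain sizes of all variables.
Domain sizes:
  v1 (integer in [0..4]): 5
  v2 (integer in [2..7]): 6
  v3 (integer in [2..9]): 8
  v4 (boolean): 2
  v5 (boolean): 2
Product = 5 * 6 * 8 * 2 * 2 = 960

960


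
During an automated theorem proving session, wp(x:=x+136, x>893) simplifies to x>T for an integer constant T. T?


Formula: wp(x:=E, P) = P[E/x] (substitute E for x in postcondition)
Step 1: Postcondition: x>893
Step 2: Substitute x+136 for x: x+136>893
Step 3: Solve for x: x > 893-136 = 757

757


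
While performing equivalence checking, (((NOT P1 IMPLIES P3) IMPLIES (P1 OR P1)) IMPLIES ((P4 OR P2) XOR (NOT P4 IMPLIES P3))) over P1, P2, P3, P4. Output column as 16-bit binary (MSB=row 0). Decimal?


Formula: (((NOT P1 IMPLIES P3) IMPLIES (P1 OR P1)) IMPLIES ((P4 OR P2) XOR (NOT P4 IMPLIES P3))) over P1, P2, P3, P4 (16 rows)
Evaluate each row (bits = P1,P2,P3,P4, MSB first):
  row 0 [0000]: (((NOT 0 IMPLIES 0) IMPLIES (0 OR 0)) IMPLIES ((0 OR 0) XOR (NOT 0 IMPLIES 0))) -> 0
  row 1 [0001]: (((NOT 0 IMPLIES 0) IMPLIES (0 OR 0)) IMPLIES ((1 OR 0) XOR (NOT 1 IMPLIES 0))) -> 0
  row 2 [0010]: (((NOT 0 IMPLIES 1) IMPLIES (0 OR 0)) IMPLIES ((0 OR 0) XOR (NOT 0 IMPLIES 1))) -> 1
  row 3 [0011]: (((NOT 0 IMPLIES 1) IMPLIES (0 OR 0)) IMPLIES ((1 OR 0) XOR (NOT 1 IMPLIES 1))) -> 1
  row 4 [0100]: (((NOT 0 IMPLIES 0) IMPLIES (0 OR 0)) IMPLIES ((0 OR 1) XOR (NOT 0 IMPLIES 0))) -> 1
  row 5 [0101]: (((NOT 0 IMPLIES 0) IMPLIES (0 OR 0)) IMPLIES ((1 OR 1) XOR (NOT 1 IMPLIES 0))) -> 0
  row 6 [0110]: (((NOT 0 IMPLIES 1) IMPLIES (0 OR 0)) IMPLIES ((0 OR 1) XOR (NOT 0 IMPLIES 1))) -> 1
  row 7 [0111]: (((NOT 0 IMPLIES 1) IMPLIES (0 OR 0)) IMPLIES ((1 OR 1) XOR (NOT 1 IMPLIES 1))) -> 1
  row 8 [1000]: (((NOT 1 IMPLIES 0) IMPLIES (1 OR 1)) IMPLIES ((0 OR 0) XOR (NOT 0 IMPLIES 0))) -> 0
  row 9 [1001]: (((NOT 1 IMPLIES 0) IMPLIES (1 OR 1)) IMPLIES ((1 OR 0) XOR (NOT 1 IMPLIES 0))) -> 0
  row 10 [1010]: (((NOT 1 IMPLIES 1) IMPLIES (1 OR 1)) IMPLIES ((0 OR 0) XOR (NOT 0 IMPLIES 1))) -> 1
  row 11 [1011]: (((NOT 1 IMPLIES 1) IMPLIES (1 OR 1)) IMPLIES ((1 OR 0) XOR (NOT 1 IMPLIES 1))) -> 0
  row 12 [1100]: (((NOT 1 IMPLIES 0) IMPLIES (1 OR 1)) IMPLIES ((0 OR 1) XOR (NOT 0 IMPLIES 0))) -> 1
  row 13 [1101]: (((NOT 1 IMPLIES 0) IMPLIES (1 OR 1)) IMPLIES ((1 OR 1) XOR (NOT 1 IMPLIES 0))) -> 0
  row 14 [1110]: (((NOT 1 IMPLIES 1) IMPLIES (1 OR 1)) IMPLIES ((0 OR 1) XOR (NOT 0 IMPLIES 1))) -> 0
  row 15 [1111]: (((NOT 1 IMPLIES 1) IMPLIES (1 OR 1)) IMPLIES ((1 OR 1) XOR (NOT 1 IMPLIES 1))) -> 0
Full result column, 4 rows per line (P1,P2 fixed per line; P3,P4 runs 00..11 left to right):
  rows 0-3 [P1,P2=00]: 0011  = hex 3
  rows 4-7 [P1,P2=01]: 1011  = hex B
  rows 8-11 [P1,P2=10]: 0010  = hex 2
  rows 12-15 [P1,P2=11]: 1000  = hex 8
Output column (row 0 .. row 15) = 0011101100101000
Output column grouped in 4s = 0011 1011 0010 1000 = 0x3B28
Convert to decimal digit by digit (value = value*16 + digit):
  3 -> 3
  3*16 + 11 (B) = 59
  59*16 + 2 = 946
  946*16 + 8 = 15144
Decimal = 15144

15144


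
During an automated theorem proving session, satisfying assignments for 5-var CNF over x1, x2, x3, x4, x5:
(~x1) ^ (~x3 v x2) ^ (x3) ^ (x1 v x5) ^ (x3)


CNF with 5 clauses over 5 vars (32 assignments).
An assignment satisfies CNF iff every clause has >=1 true literal.
Check each row (bits = x1,x2,x3,x4,x5; clause T/F shown):
  row 0 [00000]: clauses=TTFFF -> 0
  row 1 [00001]: clauses=TTFTF -> 0
  row 2 [00010]: clauses=TTFFF -> 0
  row 3 [00011]: clauses=TTFTF -> 0
  row 4 [00100]: clauses=TFTFT -> 0
  row 5 [00101]: clauses=TFTTT -> 0
  row 6 [00110]: clauses=TFTFT -> 0
  row 7 [00111]: clauses=TFTTT -> 0
  row 8 [01000]: clauses=TTFFF -> 0
  row 9 [01001]: clauses=TTFTF -> 0
  row 10 [01010]: clauses=TTFFF -> 0
  row 11 [01011]: clauses=TTFTF -> 0
  row 12 [01100]: clauses=TTTFT -> 0
  row 13 [01101]: clauses=TTTTT -> 1
  row 14 [01110]: clauses=TTTFT -> 0
  row 15 [01111]: clauses=TTTTT -> 1
  row 16 [10000]: clauses=FTFTF -> 0
  row 17 [10001]: clauses=FTFTF -> 0
  row 18 [10010]: clauses=FTFTF -> 0
  row 19 [10011]: clauses=FTFTF -> 0
  row 20 [10100]: clauses=FFTTT -> 0
  row 21 [10101]: clauses=FFTTT -> 0
  row 22 [10110]: clauses=FFTTT -> 0
  row 23 [10111]: clauses=FFTTT -> 0
  row 24 [11000]: clauses=FTFTF -> 0
  row 25 [11001]: clauses=FTFTF -> 0
  row 26 [11010]: clauses=FTFTF -> 0
  row 27 [11011]: clauses=FTFTF -> 0
  row 28 [11100]: clauses=FTTTT -> 0
  row 29 [11101]: clauses=FTTTT -> 0
  row 30 [11110]: clauses=FTTTT -> 0
  row 31 [11111]: clauses=FTTTT -> 0
Full result column, 8 rows per line (x1,x2 fixed per line; x3,x4,x5 runs 000..111 left to right):
  rows 0-7 [x1,x2=00]: 00000000  (ones: 0)
  rows 8-15 [x1,x2=01]: 00000101  (ones: 2)
  rows 16-23 [x1,x2=10]: 00000000  (ones: 0)
  rows 24-31 [x1,x2=11]: 00000000  (ones: 0)
Satisfying assignments = 0+2+0+0 = 2

2


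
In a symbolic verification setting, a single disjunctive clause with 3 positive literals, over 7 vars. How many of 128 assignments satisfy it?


Step 1: Total=2^7=128
Step 2: Unsat when all 3 false: 2^4=16
Step 3: Sat=128-16=112

112


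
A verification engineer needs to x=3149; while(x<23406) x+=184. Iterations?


Step 1: x goes from 3149 toward 23406 by 184; the body runs while x<23406, so iterations = ceil((bound-start)/step)
Step 2: Distance=20257
Step 3: ceil(20257/184)=111

111


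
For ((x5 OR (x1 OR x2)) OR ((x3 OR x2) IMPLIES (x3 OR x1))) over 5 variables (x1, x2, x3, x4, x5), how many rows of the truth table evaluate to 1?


Formula: ((x5 OR (x1 OR x2)) OR ((x3 OR x2) IMPLIES (x3 OR x1))) over 5 vars (32 rows)
Evaluate each row (x1, x2, x3, x4, x5 as bits, MSB first):
  row 0 [00000]: ((0 OR (0 OR 0)) OR ((0 OR 0) IMPLIES (0 OR 0))) -> 1
  row 1 [00001]: ((1 OR (0 OR 0)) OR ((0 OR 0) IMPLIES (0 OR 0))) -> 1
  row 2 [00010]: ((0 OR (0 OR 0)) OR ((0 OR 0) IMPLIES (0 OR 0))) -> 1
  row 3 [00011]: ((1 OR (0 OR 0)) OR ((0 OR 0) IMPLIES (0 OR 0))) -> 1
  row 4 [00100]: ((0 OR (0 OR 0)) OR ((1 OR 0) IMPLIES (1 OR 0))) -> 1
  row 5 [00101]: ((1 OR (0 OR 0)) OR ((1 OR 0) IMPLIES (1 OR 0))) -> 1
  row 6 [00110]: ((0 OR (0 OR 0)) OR ((1 OR 0) IMPLIES (1 OR 0))) -> 1
  row 7 [00111]: ((1 OR (0 OR 0)) OR ((1 OR 0) IMPLIES (1 OR 0))) -> 1
  row 8 [01000]: ((0 OR (0 OR 1)) OR ((0 OR 1) IMPLIES (0 OR 0))) -> 1
  row 9 [01001]: ((1 OR (0 OR 1)) OR ((0 OR 1) IMPLIES (0 OR 0))) -> 1
  row 10 [01010]: ((0 OR (0 OR 1)) OR ((0 OR 1) IMPLIES (0 OR 0))) -> 1
  row 11 [01011]: ((1 OR (0 OR 1)) OR ((0 OR 1) IMPLIES (0 OR 0))) -> 1
  row 12 [01100]: ((0 OR (0 OR 1)) OR ((1 OR 1) IMPLIES (1 OR 0))) -> 1
  row 13 [01101]: ((1 OR (0 OR 1)) OR ((1 OR 1) IMPLIES (1 OR 0))) -> 1
  row 14 [01110]: ((0 OR (0 OR 1)) OR ((1 OR 1) IMPLIES (1 OR 0))) -> 1
  row 15 [01111]: ((1 OR (0 OR 1)) OR ((1 OR 1) IMPLIES (1 OR 0))) -> 1
  row 16 [10000]: ((0 OR (1 OR 0)) OR ((0 OR 0) IMPLIES (0 OR 1))) -> 1
  row 17 [10001]: ((1 OR (1 OR 0)) OR ((0 OR 0) IMPLIES (0 OR 1))) -> 1
  row 18 [10010]: ((0 OR (1 OR 0)) OR ((0 OR 0) IMPLIES (0 OR 1))) -> 1
  row 19 [10011]: ((1 OR (1 OR 0)) OR ((0 OR 0) IMPLIES (0 OR 1))) -> 1
  row 20 [10100]: ((0 OR (1 OR 0)) OR ((1 OR 0) IMPLIES (1 OR 1))) -> 1
  row 21 [10101]: ((1 OR (1 OR 0)) OR ((1 OR 0) IMPLIES (1 OR 1))) -> 1
  row 22 [10110]: ((0 OR (1 OR 0)) OR ((1 OR 0) IMPLIES (1 OR 1))) -> 1
  row 23 [10111]: ((1 OR (1 OR 0)) OR ((1 OR 0) IMPLIES (1 OR 1))) -> 1
  row 24 [11000]: ((0 OR (1 OR 1)) OR ((0 OR 1) IMPLIES (0 OR 1))) -> 1
  row 25 [11001]: ((1 OR (1 OR 1)) OR ((0 OR 1) IMPLIES (0 OR 1))) -> 1
  row 26 [11010]: ((0 OR (1 OR 1)) OR ((0 OR 1) IMPLIES (0 OR 1))) -> 1
  row 27 [11011]: ((1 OR (1 OR 1)) OR ((0 OR 1) IMPLIES (0 OR 1))) -> 1
  row 28 [11100]: ((0 OR (1 OR 1)) OR ((1 OR 1) IMPLIES (1 OR 1))) -> 1
  row 29 [11101]: ((1 OR (1 OR 1)) OR ((1 OR 1) IMPLIES (1 OR 1))) -> 1
  row 30 [11110]: ((0 OR (1 OR 1)) OR ((1 OR 1) IMPLIES (1 OR 1))) -> 1
  row 31 [11111]: ((1 OR (1 OR 1)) OR ((1 OR 1) IMPLIES (1 OR 1))) -> 1
Full result column, 8 rows per line (x1,x2 fixed per line; x3,x4,x5 runs 000..111 left to right):
  rows 0-7 [x1,x2=00]: 11111111  (ones: 8)
  rows 8-15 [x1,x2=01]: 11111111  (ones: 8)
  rows 16-23 [x1,x2=10]: 11111111  (ones: 8)
  rows 24-31 [x1,x2=11]: 11111111  (ones: 8)
Count of 1-rows = 8+8+8+8 = 32

32


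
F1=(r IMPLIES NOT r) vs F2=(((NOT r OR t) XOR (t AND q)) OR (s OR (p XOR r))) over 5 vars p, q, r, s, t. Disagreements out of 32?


F1 = (r IMPLIES NOT r)
F2 = (((NOT r OR t) XOR (t AND q)) OR (s OR (p XOR r)))
Evaluate both on each of 32 rows (bits = p,q,r,s,t):
  row 0 [00000]: F1=1 F2=1 -> 0
  row 1 [00001]: F1=1 F2=1 -> 0
  row 2 [00010]: F1=1 F2=1 -> 0
  row 3 [00011]: F1=1 F2=1 -> 0
  row 4 [00100]: F1=0 F2=1 (differ) -> 1
  row 5 [00101]: F1=0 F2=1 (differ) -> 1
  row 6 [00110]: F1=0 F2=1 (differ) -> 1
  row 7 [00111]: F1=0 F2=1 (differ) -> 1
  row 8 [01000]: F1=1 F2=1 -> 0
  row 9 [01001]: F1=1 F2=0 (differ) -> 1
  row 10 [01010]: F1=1 F2=1 -> 0
  row 11 [01011]: F1=1 F2=1 -> 0
  row 12 [01100]: F1=0 F2=1 (differ) -> 1
  row 13 [01101]: F1=0 F2=1 (differ) -> 1
  row 14 [01110]: F1=0 F2=1 (differ) -> 1
  row 15 [01111]: F1=0 F2=1 (differ) -> 1
  row 16 [10000]: F1=1 F2=1 -> 0
  row 17 [10001]: F1=1 F2=1 -> 0
  row 18 [10010]: F1=1 F2=1 -> 0
  row 19 [10011]: F1=1 F2=1 -> 0
  row 20 [10100]: F1=0 F2=0 -> 0
  row 21 [10101]: F1=0 F2=1 (differ) -> 1
  row 22 [10110]: F1=0 F2=1 (differ) -> 1
  row 23 [10111]: F1=0 F2=1 (differ) -> 1
  row 24 [11000]: F1=1 F2=1 -> 0
  row 25 [11001]: F1=1 F2=1 -> 0
  row 26 [11010]: F1=1 F2=1 -> 0
  row 27 [11011]: F1=1 F2=1 -> 0
  row 28 [11100]: F1=0 F2=0 -> 0
  row 29 [11101]: F1=0 F2=0 -> 0
  row 30 [11110]: F1=0 F2=1 (differ) -> 1
  row 31 [11111]: F1=0 F2=1 (differ) -> 1
Full result column, 8 rows per line (p,q fixed per line; r,s,t runs 000..111 left to right):
  rows 0-7 [p,q=00]: 00001111  (ones: 4)
  rows 8-15 [p,q=01]: 01001111  (ones: 5)
  rows 16-23 [p,q=10]: 00000111  (ones: 3)
  rows 24-31 [p,q=11]: 00000011  (ones: 2)
Disagreements = 4+5+3+2 = 14

14


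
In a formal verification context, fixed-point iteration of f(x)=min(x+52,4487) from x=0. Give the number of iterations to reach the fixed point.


Step 1: x=0, cap=4487, increment=52
Step 2: x grows by 52 each step until capped at 4487; fixed point is x=4487
Step 3: iterations = ceil(4487/52) = 87

87


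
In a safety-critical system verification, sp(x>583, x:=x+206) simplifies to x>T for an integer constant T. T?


Formula: sp(P, x:=E) = exists old_x. (x = E[old_x/x]) AND P[old_x/x] (old_x is the value of x before the assignment; eliminate old_x by solving x = E[old_x/x] for old_x)
Step 1: Precondition P: x>583, i.e. old_x > 583
Step 2: Assignment gives x = old_x + 206, so old_x = x - 206
Step 3: Substitute into P: x - 206 > 583
Step 4: Simplify: x > 583+206 = 789

789


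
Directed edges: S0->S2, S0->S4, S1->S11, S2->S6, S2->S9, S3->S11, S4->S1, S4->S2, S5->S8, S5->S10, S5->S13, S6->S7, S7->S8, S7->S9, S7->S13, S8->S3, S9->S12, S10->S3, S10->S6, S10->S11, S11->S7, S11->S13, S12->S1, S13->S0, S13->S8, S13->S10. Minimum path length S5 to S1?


BFS layer-by-layer from S5:
  dist 0: {S5}
  dist 1: {S8, S10, S13}
  dist 2: {S0, S3, S6, S11}
  dist 3: {S2, S4, S7}
  dist 4: {S1, S9}
  -> S1 reached at distance 4
Shortest path length = 4

4


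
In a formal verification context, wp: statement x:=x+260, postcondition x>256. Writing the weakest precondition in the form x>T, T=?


Formula: wp(x:=E, P) = P[E/x] (substitute E for x in postcondition)
Step 1: Postcondition: x>256
Step 2: Substitute x+260 for x: x+260>256
Step 3: Solve for x: x > 256-260 = -4

-4


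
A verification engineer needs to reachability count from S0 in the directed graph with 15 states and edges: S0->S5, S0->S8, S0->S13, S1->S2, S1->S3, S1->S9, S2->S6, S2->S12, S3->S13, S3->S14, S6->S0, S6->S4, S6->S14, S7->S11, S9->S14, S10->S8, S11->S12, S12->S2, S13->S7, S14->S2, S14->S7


BFS from S0:
  layer 0: {S0}
  layer 1: {S5, S8, S13}
  layer 2: {S7}
  layer 3: {S11}
  layer 4: {S12}
  layer 5: {S2}
  layer 6: {S6}
  layer 7: {S4, S14}
Reachable set: {S0, S2, S4, S5, S6, S7, S8, S11, S12, S13, S14}
Count = 11

11
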